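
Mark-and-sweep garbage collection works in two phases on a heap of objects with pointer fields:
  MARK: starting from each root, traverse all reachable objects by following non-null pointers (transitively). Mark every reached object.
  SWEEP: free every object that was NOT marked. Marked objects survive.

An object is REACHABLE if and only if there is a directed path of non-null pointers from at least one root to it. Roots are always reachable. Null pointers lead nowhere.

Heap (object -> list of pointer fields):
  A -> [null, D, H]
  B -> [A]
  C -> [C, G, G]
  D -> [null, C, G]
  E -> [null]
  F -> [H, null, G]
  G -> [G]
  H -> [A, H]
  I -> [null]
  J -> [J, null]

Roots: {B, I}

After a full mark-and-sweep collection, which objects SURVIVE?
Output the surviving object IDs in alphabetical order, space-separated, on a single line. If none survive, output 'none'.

Answer: A B C D G H I

Derivation:
Roots: B I
Mark B: refs=A, marked=B
Mark I: refs=null, marked=B I
Mark A: refs=null D H, marked=A B I
Mark D: refs=null C G, marked=A B D I
Mark H: refs=A H, marked=A B D H I
Mark C: refs=C G G, marked=A B C D H I
Mark G: refs=G, marked=A B C D G H I
Unmarked (collected): E F J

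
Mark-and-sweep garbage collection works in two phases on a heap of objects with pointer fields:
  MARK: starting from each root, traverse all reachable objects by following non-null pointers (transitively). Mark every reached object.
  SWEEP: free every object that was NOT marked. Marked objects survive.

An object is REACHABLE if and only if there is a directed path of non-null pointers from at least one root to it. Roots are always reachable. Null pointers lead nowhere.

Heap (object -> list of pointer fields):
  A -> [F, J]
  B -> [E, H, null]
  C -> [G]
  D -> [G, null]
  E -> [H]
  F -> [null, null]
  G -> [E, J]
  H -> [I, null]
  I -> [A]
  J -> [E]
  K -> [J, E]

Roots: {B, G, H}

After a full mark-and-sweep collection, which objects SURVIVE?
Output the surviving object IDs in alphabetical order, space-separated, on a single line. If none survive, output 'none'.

Roots: B G H
Mark B: refs=E H null, marked=B
Mark G: refs=E J, marked=B G
Mark H: refs=I null, marked=B G H
Mark E: refs=H, marked=B E G H
Mark J: refs=E, marked=B E G H J
Mark I: refs=A, marked=B E G H I J
Mark A: refs=F J, marked=A B E G H I J
Mark F: refs=null null, marked=A B E F G H I J
Unmarked (collected): C D K

Answer: A B E F G H I J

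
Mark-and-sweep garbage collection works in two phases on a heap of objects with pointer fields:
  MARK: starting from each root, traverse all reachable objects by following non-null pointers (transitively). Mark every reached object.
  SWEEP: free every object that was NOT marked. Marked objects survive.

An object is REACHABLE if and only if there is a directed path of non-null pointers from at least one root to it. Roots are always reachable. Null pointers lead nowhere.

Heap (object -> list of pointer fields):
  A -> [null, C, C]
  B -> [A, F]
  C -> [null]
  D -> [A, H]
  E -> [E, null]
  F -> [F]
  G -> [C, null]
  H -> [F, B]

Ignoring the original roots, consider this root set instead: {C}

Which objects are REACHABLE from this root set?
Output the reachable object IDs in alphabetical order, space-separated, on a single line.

Roots: C
Mark C: refs=null, marked=C
Unmarked (collected): A B D E F G H

Answer: C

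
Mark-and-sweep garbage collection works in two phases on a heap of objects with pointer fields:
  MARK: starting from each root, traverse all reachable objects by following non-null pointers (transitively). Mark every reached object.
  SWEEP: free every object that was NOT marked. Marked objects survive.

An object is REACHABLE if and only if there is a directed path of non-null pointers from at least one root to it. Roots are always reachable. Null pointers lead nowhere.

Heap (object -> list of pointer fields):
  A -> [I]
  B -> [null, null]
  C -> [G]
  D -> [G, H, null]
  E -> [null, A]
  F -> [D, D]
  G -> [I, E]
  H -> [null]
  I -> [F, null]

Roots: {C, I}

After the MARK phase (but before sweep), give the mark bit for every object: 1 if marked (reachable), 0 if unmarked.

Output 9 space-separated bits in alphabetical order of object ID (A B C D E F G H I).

Roots: C I
Mark C: refs=G, marked=C
Mark I: refs=F null, marked=C I
Mark G: refs=I E, marked=C G I
Mark F: refs=D D, marked=C F G I
Mark E: refs=null A, marked=C E F G I
Mark D: refs=G H null, marked=C D E F G I
Mark A: refs=I, marked=A C D E F G I
Mark H: refs=null, marked=A C D E F G H I
Unmarked (collected): B

Answer: 1 0 1 1 1 1 1 1 1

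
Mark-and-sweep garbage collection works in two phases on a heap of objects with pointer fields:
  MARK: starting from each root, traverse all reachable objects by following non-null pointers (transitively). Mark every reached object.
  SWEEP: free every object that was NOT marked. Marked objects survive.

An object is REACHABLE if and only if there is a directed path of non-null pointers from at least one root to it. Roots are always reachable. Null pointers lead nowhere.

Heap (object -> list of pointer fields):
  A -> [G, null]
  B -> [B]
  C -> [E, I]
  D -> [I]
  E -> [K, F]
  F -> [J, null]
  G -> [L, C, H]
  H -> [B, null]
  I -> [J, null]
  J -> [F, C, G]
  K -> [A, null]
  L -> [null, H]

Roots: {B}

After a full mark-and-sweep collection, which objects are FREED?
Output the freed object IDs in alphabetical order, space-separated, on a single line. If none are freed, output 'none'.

Answer: A C D E F G H I J K L

Derivation:
Roots: B
Mark B: refs=B, marked=B
Unmarked (collected): A C D E F G H I J K L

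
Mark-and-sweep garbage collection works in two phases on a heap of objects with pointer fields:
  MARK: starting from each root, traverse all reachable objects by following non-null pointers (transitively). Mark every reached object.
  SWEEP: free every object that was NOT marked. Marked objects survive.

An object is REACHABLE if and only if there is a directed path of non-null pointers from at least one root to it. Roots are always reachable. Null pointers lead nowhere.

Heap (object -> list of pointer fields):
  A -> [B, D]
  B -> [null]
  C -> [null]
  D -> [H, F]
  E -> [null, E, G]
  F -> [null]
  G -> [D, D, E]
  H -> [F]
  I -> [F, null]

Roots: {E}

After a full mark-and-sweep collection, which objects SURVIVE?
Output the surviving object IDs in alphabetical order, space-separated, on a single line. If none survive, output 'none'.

Answer: D E F G H

Derivation:
Roots: E
Mark E: refs=null E G, marked=E
Mark G: refs=D D E, marked=E G
Mark D: refs=H F, marked=D E G
Mark H: refs=F, marked=D E G H
Mark F: refs=null, marked=D E F G H
Unmarked (collected): A B C I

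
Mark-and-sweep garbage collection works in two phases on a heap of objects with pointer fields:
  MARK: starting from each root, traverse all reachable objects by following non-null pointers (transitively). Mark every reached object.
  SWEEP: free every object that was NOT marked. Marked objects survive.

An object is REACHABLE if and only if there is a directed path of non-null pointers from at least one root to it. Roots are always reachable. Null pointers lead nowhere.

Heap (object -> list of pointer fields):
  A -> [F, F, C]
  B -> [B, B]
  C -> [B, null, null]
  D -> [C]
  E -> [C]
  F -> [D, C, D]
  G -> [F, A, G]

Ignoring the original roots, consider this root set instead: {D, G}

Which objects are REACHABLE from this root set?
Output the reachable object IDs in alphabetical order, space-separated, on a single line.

Roots: D G
Mark D: refs=C, marked=D
Mark G: refs=F A G, marked=D G
Mark C: refs=B null null, marked=C D G
Mark F: refs=D C D, marked=C D F G
Mark A: refs=F F C, marked=A C D F G
Mark B: refs=B B, marked=A B C D F G
Unmarked (collected): E

Answer: A B C D F G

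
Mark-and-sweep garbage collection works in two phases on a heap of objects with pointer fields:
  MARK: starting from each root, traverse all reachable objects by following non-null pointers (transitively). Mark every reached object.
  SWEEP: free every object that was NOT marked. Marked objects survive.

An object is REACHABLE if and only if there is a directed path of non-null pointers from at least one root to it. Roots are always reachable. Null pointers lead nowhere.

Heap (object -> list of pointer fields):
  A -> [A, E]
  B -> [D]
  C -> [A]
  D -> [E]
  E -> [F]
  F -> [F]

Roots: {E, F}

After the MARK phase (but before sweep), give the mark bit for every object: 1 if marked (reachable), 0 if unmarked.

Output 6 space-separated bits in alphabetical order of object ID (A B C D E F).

Roots: E F
Mark E: refs=F, marked=E
Mark F: refs=F, marked=E F
Unmarked (collected): A B C D

Answer: 0 0 0 0 1 1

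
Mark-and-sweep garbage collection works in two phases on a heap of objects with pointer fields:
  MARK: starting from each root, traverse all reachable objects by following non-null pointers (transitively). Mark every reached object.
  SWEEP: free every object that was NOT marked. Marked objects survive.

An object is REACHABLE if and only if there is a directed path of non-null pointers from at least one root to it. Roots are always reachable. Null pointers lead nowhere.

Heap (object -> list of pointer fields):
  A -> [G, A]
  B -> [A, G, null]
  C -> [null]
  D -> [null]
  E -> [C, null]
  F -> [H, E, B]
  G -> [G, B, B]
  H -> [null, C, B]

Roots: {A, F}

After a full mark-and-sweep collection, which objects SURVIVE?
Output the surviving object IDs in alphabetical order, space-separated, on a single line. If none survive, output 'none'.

Answer: A B C E F G H

Derivation:
Roots: A F
Mark A: refs=G A, marked=A
Mark F: refs=H E B, marked=A F
Mark G: refs=G B B, marked=A F G
Mark H: refs=null C B, marked=A F G H
Mark E: refs=C null, marked=A E F G H
Mark B: refs=A G null, marked=A B E F G H
Mark C: refs=null, marked=A B C E F G H
Unmarked (collected): D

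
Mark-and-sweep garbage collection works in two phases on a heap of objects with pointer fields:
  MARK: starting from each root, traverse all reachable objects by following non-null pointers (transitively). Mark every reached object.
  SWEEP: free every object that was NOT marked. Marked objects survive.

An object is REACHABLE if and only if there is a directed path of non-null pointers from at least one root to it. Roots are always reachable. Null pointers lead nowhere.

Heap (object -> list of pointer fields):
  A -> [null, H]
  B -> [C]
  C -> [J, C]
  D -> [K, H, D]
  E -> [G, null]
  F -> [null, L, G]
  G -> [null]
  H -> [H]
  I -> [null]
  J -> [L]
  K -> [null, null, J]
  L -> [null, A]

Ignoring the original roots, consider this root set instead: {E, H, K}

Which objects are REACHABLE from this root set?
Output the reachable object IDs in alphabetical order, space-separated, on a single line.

Answer: A E G H J K L

Derivation:
Roots: E H K
Mark E: refs=G null, marked=E
Mark H: refs=H, marked=E H
Mark K: refs=null null J, marked=E H K
Mark G: refs=null, marked=E G H K
Mark J: refs=L, marked=E G H J K
Mark L: refs=null A, marked=E G H J K L
Mark A: refs=null H, marked=A E G H J K L
Unmarked (collected): B C D F I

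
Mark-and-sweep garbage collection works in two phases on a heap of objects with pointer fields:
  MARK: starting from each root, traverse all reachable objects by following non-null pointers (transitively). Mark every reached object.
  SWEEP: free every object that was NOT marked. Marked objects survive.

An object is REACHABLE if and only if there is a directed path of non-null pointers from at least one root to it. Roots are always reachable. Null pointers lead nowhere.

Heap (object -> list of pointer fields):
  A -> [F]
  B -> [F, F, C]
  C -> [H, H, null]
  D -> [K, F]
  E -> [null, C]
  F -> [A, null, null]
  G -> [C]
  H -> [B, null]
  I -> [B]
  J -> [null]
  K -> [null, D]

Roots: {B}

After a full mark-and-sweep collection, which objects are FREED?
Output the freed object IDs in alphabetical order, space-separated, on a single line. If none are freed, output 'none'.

Answer: D E G I J K

Derivation:
Roots: B
Mark B: refs=F F C, marked=B
Mark F: refs=A null null, marked=B F
Mark C: refs=H H null, marked=B C F
Mark A: refs=F, marked=A B C F
Mark H: refs=B null, marked=A B C F H
Unmarked (collected): D E G I J K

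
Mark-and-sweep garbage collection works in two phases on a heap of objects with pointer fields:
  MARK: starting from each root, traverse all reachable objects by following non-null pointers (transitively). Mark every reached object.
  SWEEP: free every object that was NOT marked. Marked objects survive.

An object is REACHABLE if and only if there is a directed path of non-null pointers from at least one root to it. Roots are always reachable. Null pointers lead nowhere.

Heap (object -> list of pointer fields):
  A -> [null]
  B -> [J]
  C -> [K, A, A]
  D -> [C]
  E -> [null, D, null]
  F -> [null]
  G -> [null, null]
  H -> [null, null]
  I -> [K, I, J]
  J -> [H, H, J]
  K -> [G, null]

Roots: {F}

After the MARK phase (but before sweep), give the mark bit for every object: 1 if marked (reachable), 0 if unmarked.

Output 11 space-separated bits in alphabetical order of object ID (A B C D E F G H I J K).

Roots: F
Mark F: refs=null, marked=F
Unmarked (collected): A B C D E G H I J K

Answer: 0 0 0 0 0 1 0 0 0 0 0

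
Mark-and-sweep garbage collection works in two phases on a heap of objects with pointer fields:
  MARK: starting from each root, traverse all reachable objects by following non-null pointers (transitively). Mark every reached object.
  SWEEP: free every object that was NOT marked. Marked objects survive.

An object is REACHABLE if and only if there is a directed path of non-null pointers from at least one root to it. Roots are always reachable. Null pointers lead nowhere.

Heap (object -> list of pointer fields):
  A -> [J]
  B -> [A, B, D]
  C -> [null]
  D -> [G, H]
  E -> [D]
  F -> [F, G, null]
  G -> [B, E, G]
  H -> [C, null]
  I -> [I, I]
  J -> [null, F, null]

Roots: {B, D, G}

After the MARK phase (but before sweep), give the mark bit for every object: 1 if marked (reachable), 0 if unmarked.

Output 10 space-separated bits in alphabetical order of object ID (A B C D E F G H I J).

Answer: 1 1 1 1 1 1 1 1 0 1

Derivation:
Roots: B D G
Mark B: refs=A B D, marked=B
Mark D: refs=G H, marked=B D
Mark G: refs=B E G, marked=B D G
Mark A: refs=J, marked=A B D G
Mark H: refs=C null, marked=A B D G H
Mark E: refs=D, marked=A B D E G H
Mark J: refs=null F null, marked=A B D E G H J
Mark C: refs=null, marked=A B C D E G H J
Mark F: refs=F G null, marked=A B C D E F G H J
Unmarked (collected): I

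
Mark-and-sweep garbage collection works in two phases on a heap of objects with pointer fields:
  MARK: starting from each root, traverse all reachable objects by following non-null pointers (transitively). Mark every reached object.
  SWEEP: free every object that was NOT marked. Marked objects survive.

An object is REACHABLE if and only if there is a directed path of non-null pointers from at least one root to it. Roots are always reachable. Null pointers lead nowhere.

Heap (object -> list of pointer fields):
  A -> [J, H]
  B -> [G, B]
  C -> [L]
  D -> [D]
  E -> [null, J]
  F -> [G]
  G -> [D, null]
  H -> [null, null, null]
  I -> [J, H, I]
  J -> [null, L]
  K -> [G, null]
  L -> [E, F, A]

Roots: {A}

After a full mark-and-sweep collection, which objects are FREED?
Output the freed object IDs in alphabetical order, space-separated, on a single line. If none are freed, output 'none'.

Roots: A
Mark A: refs=J H, marked=A
Mark J: refs=null L, marked=A J
Mark H: refs=null null null, marked=A H J
Mark L: refs=E F A, marked=A H J L
Mark E: refs=null J, marked=A E H J L
Mark F: refs=G, marked=A E F H J L
Mark G: refs=D null, marked=A E F G H J L
Mark D: refs=D, marked=A D E F G H J L
Unmarked (collected): B C I K

Answer: B C I K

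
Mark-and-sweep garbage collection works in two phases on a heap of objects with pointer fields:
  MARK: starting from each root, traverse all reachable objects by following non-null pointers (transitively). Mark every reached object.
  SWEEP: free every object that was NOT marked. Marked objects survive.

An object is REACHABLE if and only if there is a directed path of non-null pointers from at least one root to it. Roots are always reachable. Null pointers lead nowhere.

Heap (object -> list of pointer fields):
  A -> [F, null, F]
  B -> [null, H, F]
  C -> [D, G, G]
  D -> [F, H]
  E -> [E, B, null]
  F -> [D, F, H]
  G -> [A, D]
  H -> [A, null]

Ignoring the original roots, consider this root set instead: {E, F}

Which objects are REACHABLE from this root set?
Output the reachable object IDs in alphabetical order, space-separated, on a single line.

Answer: A B D E F H

Derivation:
Roots: E F
Mark E: refs=E B null, marked=E
Mark F: refs=D F H, marked=E F
Mark B: refs=null H F, marked=B E F
Mark D: refs=F H, marked=B D E F
Mark H: refs=A null, marked=B D E F H
Mark A: refs=F null F, marked=A B D E F H
Unmarked (collected): C G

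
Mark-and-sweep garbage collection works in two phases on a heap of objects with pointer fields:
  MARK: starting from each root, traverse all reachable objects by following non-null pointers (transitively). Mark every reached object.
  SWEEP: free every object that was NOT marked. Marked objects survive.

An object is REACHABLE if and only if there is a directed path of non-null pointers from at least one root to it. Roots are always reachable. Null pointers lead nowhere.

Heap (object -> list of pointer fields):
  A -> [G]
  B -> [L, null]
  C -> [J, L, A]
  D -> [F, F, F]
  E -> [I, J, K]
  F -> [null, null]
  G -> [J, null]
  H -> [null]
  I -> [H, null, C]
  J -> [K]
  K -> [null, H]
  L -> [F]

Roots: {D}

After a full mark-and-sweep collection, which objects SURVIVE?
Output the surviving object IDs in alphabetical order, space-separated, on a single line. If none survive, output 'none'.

Answer: D F

Derivation:
Roots: D
Mark D: refs=F F F, marked=D
Mark F: refs=null null, marked=D F
Unmarked (collected): A B C E G H I J K L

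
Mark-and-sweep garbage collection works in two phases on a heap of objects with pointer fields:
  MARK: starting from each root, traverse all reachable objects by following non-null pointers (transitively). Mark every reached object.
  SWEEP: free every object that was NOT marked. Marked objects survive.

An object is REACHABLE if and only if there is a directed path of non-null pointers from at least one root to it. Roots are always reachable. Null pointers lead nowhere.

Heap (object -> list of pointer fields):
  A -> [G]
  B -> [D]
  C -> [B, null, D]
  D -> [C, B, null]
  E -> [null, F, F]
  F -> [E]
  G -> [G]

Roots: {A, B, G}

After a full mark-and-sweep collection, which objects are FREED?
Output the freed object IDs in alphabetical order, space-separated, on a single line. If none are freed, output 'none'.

Roots: A B G
Mark A: refs=G, marked=A
Mark B: refs=D, marked=A B
Mark G: refs=G, marked=A B G
Mark D: refs=C B null, marked=A B D G
Mark C: refs=B null D, marked=A B C D G
Unmarked (collected): E F

Answer: E F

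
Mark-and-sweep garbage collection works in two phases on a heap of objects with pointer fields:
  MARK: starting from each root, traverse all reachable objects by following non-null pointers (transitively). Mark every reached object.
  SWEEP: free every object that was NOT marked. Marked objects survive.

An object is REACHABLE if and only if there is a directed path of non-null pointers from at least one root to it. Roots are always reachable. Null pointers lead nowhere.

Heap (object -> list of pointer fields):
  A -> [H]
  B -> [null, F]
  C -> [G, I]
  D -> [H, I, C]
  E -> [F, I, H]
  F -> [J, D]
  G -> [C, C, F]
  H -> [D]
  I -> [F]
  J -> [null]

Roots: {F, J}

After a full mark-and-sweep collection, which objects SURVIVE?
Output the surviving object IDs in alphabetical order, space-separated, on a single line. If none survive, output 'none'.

Roots: F J
Mark F: refs=J D, marked=F
Mark J: refs=null, marked=F J
Mark D: refs=H I C, marked=D F J
Mark H: refs=D, marked=D F H J
Mark I: refs=F, marked=D F H I J
Mark C: refs=G I, marked=C D F H I J
Mark G: refs=C C F, marked=C D F G H I J
Unmarked (collected): A B E

Answer: C D F G H I J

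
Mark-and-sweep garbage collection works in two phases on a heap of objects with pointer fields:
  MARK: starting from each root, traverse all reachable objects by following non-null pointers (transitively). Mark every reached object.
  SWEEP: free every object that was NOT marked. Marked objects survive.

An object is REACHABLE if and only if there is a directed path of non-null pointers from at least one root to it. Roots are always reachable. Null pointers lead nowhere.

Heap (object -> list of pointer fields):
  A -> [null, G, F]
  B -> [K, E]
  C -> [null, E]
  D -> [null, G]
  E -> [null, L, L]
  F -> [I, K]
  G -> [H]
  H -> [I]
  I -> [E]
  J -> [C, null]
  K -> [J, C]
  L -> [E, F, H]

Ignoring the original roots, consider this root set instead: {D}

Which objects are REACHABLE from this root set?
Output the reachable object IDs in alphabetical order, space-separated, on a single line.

Roots: D
Mark D: refs=null G, marked=D
Mark G: refs=H, marked=D G
Mark H: refs=I, marked=D G H
Mark I: refs=E, marked=D G H I
Mark E: refs=null L L, marked=D E G H I
Mark L: refs=E F H, marked=D E G H I L
Mark F: refs=I K, marked=D E F G H I L
Mark K: refs=J C, marked=D E F G H I K L
Mark J: refs=C null, marked=D E F G H I J K L
Mark C: refs=null E, marked=C D E F G H I J K L
Unmarked (collected): A B

Answer: C D E F G H I J K L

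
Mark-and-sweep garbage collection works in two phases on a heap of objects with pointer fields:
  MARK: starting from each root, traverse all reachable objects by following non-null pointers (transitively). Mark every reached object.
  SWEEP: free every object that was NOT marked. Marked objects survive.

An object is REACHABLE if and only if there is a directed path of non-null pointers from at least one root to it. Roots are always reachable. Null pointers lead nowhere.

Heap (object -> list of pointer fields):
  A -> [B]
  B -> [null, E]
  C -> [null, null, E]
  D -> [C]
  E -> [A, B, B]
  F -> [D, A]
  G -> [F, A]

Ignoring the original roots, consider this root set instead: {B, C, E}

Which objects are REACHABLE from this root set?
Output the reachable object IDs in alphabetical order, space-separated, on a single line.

Roots: B C E
Mark B: refs=null E, marked=B
Mark C: refs=null null E, marked=B C
Mark E: refs=A B B, marked=B C E
Mark A: refs=B, marked=A B C E
Unmarked (collected): D F G

Answer: A B C E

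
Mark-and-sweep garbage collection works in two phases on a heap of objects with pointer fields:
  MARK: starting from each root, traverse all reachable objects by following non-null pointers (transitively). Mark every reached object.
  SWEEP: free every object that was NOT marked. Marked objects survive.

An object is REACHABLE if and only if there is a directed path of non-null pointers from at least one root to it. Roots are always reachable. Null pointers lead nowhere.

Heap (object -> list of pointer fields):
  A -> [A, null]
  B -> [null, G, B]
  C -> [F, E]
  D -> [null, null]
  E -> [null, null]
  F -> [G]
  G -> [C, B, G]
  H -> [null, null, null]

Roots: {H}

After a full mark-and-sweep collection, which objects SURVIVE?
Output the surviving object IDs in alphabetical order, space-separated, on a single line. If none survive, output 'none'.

Answer: H

Derivation:
Roots: H
Mark H: refs=null null null, marked=H
Unmarked (collected): A B C D E F G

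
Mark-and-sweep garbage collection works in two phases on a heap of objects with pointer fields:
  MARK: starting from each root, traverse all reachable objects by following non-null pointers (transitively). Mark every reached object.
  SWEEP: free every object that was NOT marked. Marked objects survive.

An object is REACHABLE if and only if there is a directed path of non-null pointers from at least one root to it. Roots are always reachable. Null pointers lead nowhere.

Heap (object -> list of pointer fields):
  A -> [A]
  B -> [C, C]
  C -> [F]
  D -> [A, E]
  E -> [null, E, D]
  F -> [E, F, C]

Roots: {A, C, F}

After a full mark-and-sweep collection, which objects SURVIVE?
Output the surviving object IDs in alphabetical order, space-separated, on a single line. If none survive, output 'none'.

Roots: A C F
Mark A: refs=A, marked=A
Mark C: refs=F, marked=A C
Mark F: refs=E F C, marked=A C F
Mark E: refs=null E D, marked=A C E F
Mark D: refs=A E, marked=A C D E F
Unmarked (collected): B

Answer: A C D E F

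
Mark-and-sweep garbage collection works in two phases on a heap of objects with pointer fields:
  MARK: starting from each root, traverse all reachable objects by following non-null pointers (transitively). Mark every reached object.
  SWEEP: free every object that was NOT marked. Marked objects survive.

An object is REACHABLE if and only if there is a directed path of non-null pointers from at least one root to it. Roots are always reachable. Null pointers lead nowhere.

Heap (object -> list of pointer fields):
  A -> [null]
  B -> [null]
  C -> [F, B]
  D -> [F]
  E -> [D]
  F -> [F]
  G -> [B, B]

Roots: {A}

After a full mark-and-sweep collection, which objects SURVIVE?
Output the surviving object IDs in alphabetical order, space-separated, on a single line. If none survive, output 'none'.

Roots: A
Mark A: refs=null, marked=A
Unmarked (collected): B C D E F G

Answer: A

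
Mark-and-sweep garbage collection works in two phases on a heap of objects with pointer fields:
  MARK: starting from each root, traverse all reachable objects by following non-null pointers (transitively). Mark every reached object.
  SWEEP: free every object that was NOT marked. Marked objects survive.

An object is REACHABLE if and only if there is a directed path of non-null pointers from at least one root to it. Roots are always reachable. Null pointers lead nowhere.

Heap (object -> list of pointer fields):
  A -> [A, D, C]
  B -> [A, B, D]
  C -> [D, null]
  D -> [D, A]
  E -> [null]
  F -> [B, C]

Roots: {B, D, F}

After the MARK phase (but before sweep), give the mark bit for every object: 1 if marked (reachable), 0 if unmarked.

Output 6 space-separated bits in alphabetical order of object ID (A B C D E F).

Roots: B D F
Mark B: refs=A B D, marked=B
Mark D: refs=D A, marked=B D
Mark F: refs=B C, marked=B D F
Mark A: refs=A D C, marked=A B D F
Mark C: refs=D null, marked=A B C D F
Unmarked (collected): E

Answer: 1 1 1 1 0 1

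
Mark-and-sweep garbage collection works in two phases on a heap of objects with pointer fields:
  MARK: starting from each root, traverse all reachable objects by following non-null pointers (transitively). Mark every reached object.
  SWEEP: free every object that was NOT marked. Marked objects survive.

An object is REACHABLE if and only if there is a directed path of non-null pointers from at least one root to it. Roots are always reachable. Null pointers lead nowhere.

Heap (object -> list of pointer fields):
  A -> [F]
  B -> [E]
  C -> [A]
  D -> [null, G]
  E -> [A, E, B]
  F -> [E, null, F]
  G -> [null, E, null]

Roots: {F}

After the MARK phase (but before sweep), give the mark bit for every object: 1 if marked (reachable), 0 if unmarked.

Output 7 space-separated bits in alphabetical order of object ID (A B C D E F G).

Roots: F
Mark F: refs=E null F, marked=F
Mark E: refs=A E B, marked=E F
Mark A: refs=F, marked=A E F
Mark B: refs=E, marked=A B E F
Unmarked (collected): C D G

Answer: 1 1 0 0 1 1 0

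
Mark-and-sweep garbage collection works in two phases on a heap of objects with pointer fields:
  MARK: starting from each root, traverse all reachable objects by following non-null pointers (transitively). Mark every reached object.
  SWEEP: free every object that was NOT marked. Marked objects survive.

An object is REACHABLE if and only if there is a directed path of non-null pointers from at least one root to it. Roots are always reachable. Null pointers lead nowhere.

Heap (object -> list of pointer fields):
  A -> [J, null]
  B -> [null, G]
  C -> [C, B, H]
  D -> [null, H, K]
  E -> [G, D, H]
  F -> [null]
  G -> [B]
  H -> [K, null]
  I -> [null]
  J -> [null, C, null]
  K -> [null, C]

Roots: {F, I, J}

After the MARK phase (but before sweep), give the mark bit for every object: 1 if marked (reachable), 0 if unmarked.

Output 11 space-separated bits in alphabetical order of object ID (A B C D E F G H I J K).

Roots: F I J
Mark F: refs=null, marked=F
Mark I: refs=null, marked=F I
Mark J: refs=null C null, marked=F I J
Mark C: refs=C B H, marked=C F I J
Mark B: refs=null G, marked=B C F I J
Mark H: refs=K null, marked=B C F H I J
Mark G: refs=B, marked=B C F G H I J
Mark K: refs=null C, marked=B C F G H I J K
Unmarked (collected): A D E

Answer: 0 1 1 0 0 1 1 1 1 1 1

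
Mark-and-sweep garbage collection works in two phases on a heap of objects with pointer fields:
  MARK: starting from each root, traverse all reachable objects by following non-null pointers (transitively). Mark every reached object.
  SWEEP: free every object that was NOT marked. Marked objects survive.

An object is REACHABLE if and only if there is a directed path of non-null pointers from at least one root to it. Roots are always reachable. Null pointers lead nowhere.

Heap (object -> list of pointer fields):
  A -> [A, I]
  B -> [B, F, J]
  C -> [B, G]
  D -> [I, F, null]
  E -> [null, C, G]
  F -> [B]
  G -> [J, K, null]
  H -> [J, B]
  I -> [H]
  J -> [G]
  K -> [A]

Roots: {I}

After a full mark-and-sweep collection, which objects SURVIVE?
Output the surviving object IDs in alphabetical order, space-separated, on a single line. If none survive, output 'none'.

Roots: I
Mark I: refs=H, marked=I
Mark H: refs=J B, marked=H I
Mark J: refs=G, marked=H I J
Mark B: refs=B F J, marked=B H I J
Mark G: refs=J K null, marked=B G H I J
Mark F: refs=B, marked=B F G H I J
Mark K: refs=A, marked=B F G H I J K
Mark A: refs=A I, marked=A B F G H I J K
Unmarked (collected): C D E

Answer: A B F G H I J K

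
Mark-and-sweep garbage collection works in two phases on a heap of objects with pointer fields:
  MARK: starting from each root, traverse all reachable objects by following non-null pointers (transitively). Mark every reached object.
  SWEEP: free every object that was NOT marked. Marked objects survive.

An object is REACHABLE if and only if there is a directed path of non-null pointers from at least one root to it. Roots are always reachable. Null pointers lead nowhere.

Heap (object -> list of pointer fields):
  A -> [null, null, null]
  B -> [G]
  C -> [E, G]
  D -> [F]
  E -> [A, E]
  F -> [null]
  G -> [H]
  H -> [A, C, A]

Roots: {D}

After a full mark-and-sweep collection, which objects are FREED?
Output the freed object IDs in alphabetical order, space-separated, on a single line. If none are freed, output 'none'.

Roots: D
Mark D: refs=F, marked=D
Mark F: refs=null, marked=D F
Unmarked (collected): A B C E G H

Answer: A B C E G H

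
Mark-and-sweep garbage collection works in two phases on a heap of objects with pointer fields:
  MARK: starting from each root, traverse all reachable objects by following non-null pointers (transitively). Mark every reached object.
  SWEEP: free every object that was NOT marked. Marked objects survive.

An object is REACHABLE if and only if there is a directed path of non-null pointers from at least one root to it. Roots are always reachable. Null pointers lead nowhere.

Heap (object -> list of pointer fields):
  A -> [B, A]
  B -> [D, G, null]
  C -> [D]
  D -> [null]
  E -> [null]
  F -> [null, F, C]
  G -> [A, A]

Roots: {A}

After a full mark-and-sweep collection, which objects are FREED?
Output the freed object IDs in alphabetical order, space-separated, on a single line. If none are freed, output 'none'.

Roots: A
Mark A: refs=B A, marked=A
Mark B: refs=D G null, marked=A B
Mark D: refs=null, marked=A B D
Mark G: refs=A A, marked=A B D G
Unmarked (collected): C E F

Answer: C E F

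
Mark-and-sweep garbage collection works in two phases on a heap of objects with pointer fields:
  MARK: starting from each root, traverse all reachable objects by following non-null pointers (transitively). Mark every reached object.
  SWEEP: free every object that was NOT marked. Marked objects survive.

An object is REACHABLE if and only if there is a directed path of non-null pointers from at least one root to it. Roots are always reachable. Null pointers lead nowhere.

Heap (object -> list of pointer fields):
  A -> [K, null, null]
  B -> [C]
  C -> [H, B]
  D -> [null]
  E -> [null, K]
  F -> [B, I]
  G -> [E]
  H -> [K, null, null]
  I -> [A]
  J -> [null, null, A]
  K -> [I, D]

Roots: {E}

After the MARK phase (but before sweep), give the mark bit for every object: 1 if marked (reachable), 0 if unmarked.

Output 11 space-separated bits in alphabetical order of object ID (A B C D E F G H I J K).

Answer: 1 0 0 1 1 0 0 0 1 0 1

Derivation:
Roots: E
Mark E: refs=null K, marked=E
Mark K: refs=I D, marked=E K
Mark I: refs=A, marked=E I K
Mark D: refs=null, marked=D E I K
Mark A: refs=K null null, marked=A D E I K
Unmarked (collected): B C F G H J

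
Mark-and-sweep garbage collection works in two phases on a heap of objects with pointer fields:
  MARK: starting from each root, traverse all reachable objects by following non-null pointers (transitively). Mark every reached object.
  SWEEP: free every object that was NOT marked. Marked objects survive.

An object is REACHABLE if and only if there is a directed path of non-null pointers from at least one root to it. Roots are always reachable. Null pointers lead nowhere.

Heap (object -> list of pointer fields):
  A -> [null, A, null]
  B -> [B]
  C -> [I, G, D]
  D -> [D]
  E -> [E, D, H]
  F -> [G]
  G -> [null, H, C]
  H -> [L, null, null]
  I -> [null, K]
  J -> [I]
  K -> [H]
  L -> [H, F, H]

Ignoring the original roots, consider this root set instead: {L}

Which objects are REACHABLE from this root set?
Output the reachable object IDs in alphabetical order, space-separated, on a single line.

Answer: C D F G H I K L

Derivation:
Roots: L
Mark L: refs=H F H, marked=L
Mark H: refs=L null null, marked=H L
Mark F: refs=G, marked=F H L
Mark G: refs=null H C, marked=F G H L
Mark C: refs=I G D, marked=C F G H L
Mark I: refs=null K, marked=C F G H I L
Mark D: refs=D, marked=C D F G H I L
Mark K: refs=H, marked=C D F G H I K L
Unmarked (collected): A B E J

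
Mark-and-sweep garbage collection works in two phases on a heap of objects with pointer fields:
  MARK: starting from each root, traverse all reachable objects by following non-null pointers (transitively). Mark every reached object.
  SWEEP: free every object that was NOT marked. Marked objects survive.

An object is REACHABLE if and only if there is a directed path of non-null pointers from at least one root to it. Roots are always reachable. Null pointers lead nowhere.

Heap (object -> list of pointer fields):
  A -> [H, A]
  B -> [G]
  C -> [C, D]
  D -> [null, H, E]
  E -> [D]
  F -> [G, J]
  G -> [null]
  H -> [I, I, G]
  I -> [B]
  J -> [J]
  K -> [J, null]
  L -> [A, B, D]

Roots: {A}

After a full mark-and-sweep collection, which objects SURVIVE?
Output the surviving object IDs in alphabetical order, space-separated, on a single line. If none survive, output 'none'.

Answer: A B G H I

Derivation:
Roots: A
Mark A: refs=H A, marked=A
Mark H: refs=I I G, marked=A H
Mark I: refs=B, marked=A H I
Mark G: refs=null, marked=A G H I
Mark B: refs=G, marked=A B G H I
Unmarked (collected): C D E F J K L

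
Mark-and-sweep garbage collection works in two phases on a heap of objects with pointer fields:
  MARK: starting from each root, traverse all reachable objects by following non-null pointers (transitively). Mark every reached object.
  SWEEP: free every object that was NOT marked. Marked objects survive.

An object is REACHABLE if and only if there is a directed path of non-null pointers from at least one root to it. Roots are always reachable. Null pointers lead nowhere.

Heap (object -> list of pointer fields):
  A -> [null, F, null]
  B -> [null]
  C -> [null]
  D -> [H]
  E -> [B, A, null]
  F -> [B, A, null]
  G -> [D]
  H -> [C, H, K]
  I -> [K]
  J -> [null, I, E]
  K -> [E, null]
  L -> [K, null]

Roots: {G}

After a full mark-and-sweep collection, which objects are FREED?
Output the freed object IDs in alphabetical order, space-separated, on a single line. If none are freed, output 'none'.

Answer: I J L

Derivation:
Roots: G
Mark G: refs=D, marked=G
Mark D: refs=H, marked=D G
Mark H: refs=C H K, marked=D G H
Mark C: refs=null, marked=C D G H
Mark K: refs=E null, marked=C D G H K
Mark E: refs=B A null, marked=C D E G H K
Mark B: refs=null, marked=B C D E G H K
Mark A: refs=null F null, marked=A B C D E G H K
Mark F: refs=B A null, marked=A B C D E F G H K
Unmarked (collected): I J L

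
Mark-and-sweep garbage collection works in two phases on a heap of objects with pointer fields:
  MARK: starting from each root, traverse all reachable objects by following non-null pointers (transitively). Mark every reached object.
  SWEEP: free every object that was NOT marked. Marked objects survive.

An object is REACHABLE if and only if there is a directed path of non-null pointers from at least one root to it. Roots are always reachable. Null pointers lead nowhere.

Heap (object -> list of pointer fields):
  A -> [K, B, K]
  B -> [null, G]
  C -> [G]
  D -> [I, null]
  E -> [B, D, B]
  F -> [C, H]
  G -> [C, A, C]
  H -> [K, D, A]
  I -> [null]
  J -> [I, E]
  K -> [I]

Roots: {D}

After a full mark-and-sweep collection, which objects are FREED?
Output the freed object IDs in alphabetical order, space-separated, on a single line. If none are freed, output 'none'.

Roots: D
Mark D: refs=I null, marked=D
Mark I: refs=null, marked=D I
Unmarked (collected): A B C E F G H J K

Answer: A B C E F G H J K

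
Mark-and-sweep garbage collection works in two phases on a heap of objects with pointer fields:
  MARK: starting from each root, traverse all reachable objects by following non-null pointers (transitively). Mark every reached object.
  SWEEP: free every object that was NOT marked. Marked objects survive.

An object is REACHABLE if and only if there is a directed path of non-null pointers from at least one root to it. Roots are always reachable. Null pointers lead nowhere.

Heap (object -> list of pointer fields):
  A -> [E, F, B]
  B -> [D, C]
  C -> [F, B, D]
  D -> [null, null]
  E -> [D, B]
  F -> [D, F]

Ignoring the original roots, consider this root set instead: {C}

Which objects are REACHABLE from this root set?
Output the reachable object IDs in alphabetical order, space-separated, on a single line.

Answer: B C D F

Derivation:
Roots: C
Mark C: refs=F B D, marked=C
Mark F: refs=D F, marked=C F
Mark B: refs=D C, marked=B C F
Mark D: refs=null null, marked=B C D F
Unmarked (collected): A E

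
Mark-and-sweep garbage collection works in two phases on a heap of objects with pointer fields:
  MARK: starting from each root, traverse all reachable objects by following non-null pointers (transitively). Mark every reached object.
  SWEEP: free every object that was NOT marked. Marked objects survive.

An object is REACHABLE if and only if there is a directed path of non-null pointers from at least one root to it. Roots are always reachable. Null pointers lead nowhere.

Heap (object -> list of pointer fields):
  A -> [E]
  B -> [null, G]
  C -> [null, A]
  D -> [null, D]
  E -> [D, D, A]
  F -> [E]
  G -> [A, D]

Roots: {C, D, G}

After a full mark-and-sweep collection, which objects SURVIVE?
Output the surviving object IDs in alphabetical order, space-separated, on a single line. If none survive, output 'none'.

Roots: C D G
Mark C: refs=null A, marked=C
Mark D: refs=null D, marked=C D
Mark G: refs=A D, marked=C D G
Mark A: refs=E, marked=A C D G
Mark E: refs=D D A, marked=A C D E G
Unmarked (collected): B F

Answer: A C D E G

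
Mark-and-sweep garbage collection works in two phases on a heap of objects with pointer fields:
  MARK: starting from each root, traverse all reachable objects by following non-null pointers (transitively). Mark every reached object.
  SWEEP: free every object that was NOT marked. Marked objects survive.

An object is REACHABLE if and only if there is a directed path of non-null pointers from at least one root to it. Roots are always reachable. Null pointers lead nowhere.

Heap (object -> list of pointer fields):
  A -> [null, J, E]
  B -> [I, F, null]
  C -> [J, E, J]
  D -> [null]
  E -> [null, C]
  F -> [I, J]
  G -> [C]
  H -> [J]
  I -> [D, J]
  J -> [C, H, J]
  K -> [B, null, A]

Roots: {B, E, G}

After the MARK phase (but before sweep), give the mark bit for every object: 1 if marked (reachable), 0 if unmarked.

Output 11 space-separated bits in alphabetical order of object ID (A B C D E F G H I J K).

Answer: 0 1 1 1 1 1 1 1 1 1 0

Derivation:
Roots: B E G
Mark B: refs=I F null, marked=B
Mark E: refs=null C, marked=B E
Mark G: refs=C, marked=B E G
Mark I: refs=D J, marked=B E G I
Mark F: refs=I J, marked=B E F G I
Mark C: refs=J E J, marked=B C E F G I
Mark D: refs=null, marked=B C D E F G I
Mark J: refs=C H J, marked=B C D E F G I J
Mark H: refs=J, marked=B C D E F G H I J
Unmarked (collected): A K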